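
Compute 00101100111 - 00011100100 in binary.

Method 1 - Direct subtraction (column by column from the right: bit − bit − borrow-in; if negative, add 2 and borrow 1 from the next column):
borrow: 00100000000
        00101100111
-       00011100100
-------------------
        00010000011

Method 2 - Add two's complement:
Two's complement of 00011100100: invert → 11100011011, add 1 → 11100011100
  00101100111
+ 11100011100
-------------
 100010000011  (end carry out of the top bit = 1)
Discarding the end carry: 00010000011
Decimal check:
  00101100111 = 256 + 64 + 32 + 4 + 2 + 1 = 359
  00011100100 = 128 + 64 + 32 + 4 = 228
  359 - 228 = 131, and 00010000011 = 128 + 2 + 1 = 131 ✓



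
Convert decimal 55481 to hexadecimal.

Using repeated division by 16 (digits 10–15 are A–F):
55481 ÷ 16 = 3467 remainder 9
3467 ÷ 16 = 216 remainder 11 (B)
216 ÷ 16 = 13 remainder 8
13 ÷ 16 = 0 remainder 13 (D)
Reading remainders bottom to top: D8B9



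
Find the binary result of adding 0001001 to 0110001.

Add column by column from the right: bit + bit + carry-in; write the sum mod 2, carry 1 when the sum is 2 or 3.
carry:  0000010
        0001001
+       0110001
---------------
       00111010
(the carry out of the leftmost column, 0, becomes the leading bit)
Decimal check:
  0001001 = 8 + 1 = 9
  0110001 = 32 + 16 + 1 = 49
  9 + 49 = 58, and 00111010 = 32 + 16 + 8 + 2 = 58 ✓



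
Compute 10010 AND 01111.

AND: 1 only when both bits are 1
  10010
& 01111
-------
  00010
Decimal: 18 & 15 = 2



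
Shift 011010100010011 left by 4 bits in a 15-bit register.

Original: 011010100010011 (decimal 13587)
Shift left by 4 positions
Append 4 zeros on the right and drop the 4 high bits that overflow the 15-bit width
Result: 101000100110000 (decimal 20784)
Equivalent: 13587 << 4 = 13587 × 2^4 = 217392, truncated to 15 bits = 20784



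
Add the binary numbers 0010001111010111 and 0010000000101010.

Add column by column from the right: bit + bit + carry-in; write the sum mod 2, carry 1 when the sum is 2 or 3.
carry:  0100011111111100
        0010001111010111
+       0010000000101010
------------------------
       00100010000000001
(the carry out of the leftmost column, 0, becomes the leading bit)
Decimal check:
  0010001111010111 = 8192 + 512 + 256 + 128 + 64 + 16 + 4 + 2 + 1 = 9175
  0010000000101010 = 8192 + 32 + 8 + 2 = 8234
  9175 + 8234 = 17409, and 00100010000000001 = 16384 + 1024 + 1 = 17409 ✓



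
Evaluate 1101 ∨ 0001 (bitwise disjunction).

OR: 1 when either bit is 1
  1101
| 0001
------
  1101
Decimal: 13 | 1 = 13



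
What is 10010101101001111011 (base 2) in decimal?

Sum of powers of 2 for each 1-bit:
2^0 + 2^1 + 2^3 + 2^4 + 2^5 + 2^6 + 2^9 + 2^11 + 2^12 + 2^14 + 2^16 + 2^19
= 1 + 2 + 8 + 16 + 32 + 64 + 512 + 2048 + 4096 + 16384 + 65536 + 524288
= 612987



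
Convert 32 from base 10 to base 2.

Using repeated division by 2:
32 ÷ 2 = 16 remainder 0
16 ÷ 2 = 8 remainder 0
8 ÷ 2 = 4 remainder 0
4 ÷ 2 = 2 remainder 0
2 ÷ 2 = 1 remainder 0
1 ÷ 2 = 0 remainder 1
Reading remainders bottom to top: 100000



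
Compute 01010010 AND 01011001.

AND: 1 only when both bits are 1
  01010010
& 01011001
----------
  01010000
Decimal: 82 & 89 = 80



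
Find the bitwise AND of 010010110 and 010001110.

AND: 1 only when both bits are 1
  010010110
& 010001110
-----------
  010000110
Decimal: 150 & 142 = 134



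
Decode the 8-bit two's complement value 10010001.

Binary: 10010001
Sign bit: 1 (negative)
Invert: 01101110
Add 1:  01101111
Magnitude: 01101111 = 64 + 32 + 8 + 4 + 2 + 1 = 111
Value: -111



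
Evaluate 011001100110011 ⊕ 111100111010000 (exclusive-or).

XOR: 1 when bits differ
  011001100110011
^ 111100111010000
-----------------
  100101011100011
Decimal: 13107 ^ 31184 = 19171



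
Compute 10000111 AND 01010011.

AND: 1 only when both bits are 1
  10000111
& 01010011
----------
  00000011
Decimal: 135 & 83 = 3



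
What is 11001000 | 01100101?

OR: 1 when either bit is 1
  11001000
| 01100101
----------
  11101101
Decimal: 200 | 101 = 237



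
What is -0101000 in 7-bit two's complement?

Original: 0101000
Step 1 - Invert all bits: 1010111
Step 2 - Add 1: 1011000
Verification: 0101000 + 1011000 = 10000000; discarding the end carry (carry out of the top bit) leaves the 7-bit value 0000000, as required for x + (-x)



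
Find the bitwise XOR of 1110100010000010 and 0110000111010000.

XOR: 1 when bits differ
  1110100010000010
^ 0110000111010000
------------------
  1000100101010010
Decimal: 59522 ^ 25040 = 35154



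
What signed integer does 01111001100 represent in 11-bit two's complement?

Binary: 01111001100
Sign bit: 0 (non-negative)
Read directly as an unsigned value:
01111001100 = 512 + 256 + 128 + 64 + 8 + 4 = 972
Value: 972



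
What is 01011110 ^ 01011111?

XOR: 1 when bits differ
  01011110
^ 01011111
----------
  00000001
Decimal: 94 ^ 95 = 1



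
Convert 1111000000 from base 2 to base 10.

Sum of powers of 2 for each 1-bit:
2^6 + 2^7 + 2^8 + 2^9
= 64 + 128 + 256 + 512
= 960



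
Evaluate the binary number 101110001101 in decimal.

Sum of powers of 2 for each 1-bit:
2^0 + 2^2 + 2^3 + 2^7 + 2^8 + 2^9 + 2^11
= 1 + 4 + 8 + 128 + 256 + 512 + 2048
= 2957



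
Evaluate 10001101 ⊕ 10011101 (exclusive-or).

XOR: 1 when bits differ
  10001101
^ 10011101
----------
  00010000
Decimal: 141 ^ 157 = 16



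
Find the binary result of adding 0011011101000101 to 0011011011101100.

Add column by column from the right: bit + bit + carry-in; write the sum mod 2, carry 1 when the sum is 2 or 3.
carry:  0110111110011000
        0011011101000101
+       0011011011101100
------------------------
       00110111000110001
(the carry out of the leftmost column, 0, becomes the leading bit)
Decimal check:
  0011011101000101 = 8192 + 4096 + 1024 + 512 + 256 + 64 + 4 + 1 = 14149
  0011011011101100 = 8192 + 4096 + 1024 + 512 + 128 + 64 + 32 + 8 + 4 = 14060
  14149 + 14060 = 28209, and 00110111000110001 = 16384 + 8192 + 2048 + 1024 + 512 + 32 + 16 + 1 = 28209 ✓



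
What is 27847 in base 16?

Using repeated division by 16 (digits 10–15 are A–F):
27847 ÷ 16 = 1740 remainder 7
1740 ÷ 16 = 108 remainder 12 (C)
108 ÷ 16 = 6 remainder 12 (C)
6 ÷ 16 = 0 remainder 6
Reading remainders bottom to top: 6CC7



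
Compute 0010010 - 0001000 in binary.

Method 1 - Direct subtraction (column by column from the right: bit − bit − borrow-in; if negative, add 2 and borrow 1 from the next column):
borrow: 0010000
        0010010
-       0001000
---------------
        0001010

Method 2 - Add two's complement:
Two's complement of 0001000: invert → 1110111, add 1 → 1111000
  0010010
+ 1111000
---------
 10001010  (end carry out of the top bit = 1)
Discarding the end carry: 0001010
Decimal check:
  0010010 = 16 + 2 = 18
  0001000 = 8
  18 - 8 = 10, and 0001010 = 8 + 2 = 10 ✓



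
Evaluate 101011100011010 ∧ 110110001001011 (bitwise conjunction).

AND: 1 only when both bits are 1
  101011100011010
& 110110001001011
-----------------
  100010000001010
Decimal: 22298 & 27723 = 17418



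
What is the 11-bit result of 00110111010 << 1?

Original: 00110111010 (decimal 442)
Shift left by 1 position
Append 1 zero on the right
Result: 01101110100 (decimal 884)
Equivalent: 442 << 1 = 442 × 2^1 = 884



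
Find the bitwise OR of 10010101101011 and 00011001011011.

OR: 1 when either bit is 1
  10010101101011
| 00011001011011
----------------
  10011101111011
Decimal: 9579 | 1627 = 10107



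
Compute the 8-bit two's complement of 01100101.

Original: 01100101
Step 1 - Invert all bits: 10011010
Step 2 - Add 1: 10011011
Verification: 01100101 + 10011011 = 100000000; discarding the end carry (carry out of the top bit) leaves the 8-bit value 00000000, as required for x + (-x)



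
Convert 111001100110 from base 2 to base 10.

Sum of powers of 2 for each 1-bit:
2^1 + 2^2 + 2^5 + 2^6 + 2^9 + 2^10 + 2^11
= 2 + 4 + 32 + 64 + 512 + 1024 + 2048
= 3686



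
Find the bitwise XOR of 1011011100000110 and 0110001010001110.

XOR: 1 when bits differ
  1011011100000110
^ 0110001010001110
------------------
  1101010110001000
Decimal: 46854 ^ 25230 = 54664



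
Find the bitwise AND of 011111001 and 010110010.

AND: 1 only when both bits are 1
  011111001
& 010110010
-----------
  010110000
Decimal: 249 & 178 = 176



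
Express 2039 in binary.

Using repeated division by 2:
2039 ÷ 2 = 1019 remainder 1
1019 ÷ 2 = 509 remainder 1
509 ÷ 2 = 254 remainder 1
254 ÷ 2 = 127 remainder 0
127 ÷ 2 = 63 remainder 1
63 ÷ 2 = 31 remainder 1
31 ÷ 2 = 15 remainder 1
15 ÷ 2 = 7 remainder 1
7 ÷ 2 = 3 remainder 1
3 ÷ 2 = 1 remainder 1
1 ÷ 2 = 0 remainder 1
Reading remainders bottom to top: 11111110111



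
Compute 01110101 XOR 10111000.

XOR: 1 when bits differ
  01110101
^ 10111000
----------
  11001101
Decimal: 117 ^ 184 = 205



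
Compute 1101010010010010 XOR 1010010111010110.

XOR: 1 when bits differ
  1101010010010010
^ 1010010111010110
------------------
  0111000101000100
Decimal: 54418 ^ 42454 = 28996



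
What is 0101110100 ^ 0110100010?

XOR: 1 when bits differ
  0101110100
^ 0110100010
------------
  0011010110
Decimal: 372 ^ 418 = 214



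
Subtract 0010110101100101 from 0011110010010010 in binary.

Method 1 - Direct subtraction (column by column from the right: bit − bit − borrow-in; if negative, add 2 and borrow 1 from the next column):
borrow: 0001111011011010
        0011110010010010
-       0010110101100101
------------------------
        0000111100101101

Method 2 - Add two's complement:
Two's complement of 0010110101100101: invert → 1101001010011010, add 1 → 1101001010011011
  0011110010010010
+ 1101001010011011
------------------
 10000111100101101  (end carry out of the top bit = 1)
Discarding the end carry: 0000111100101101
Decimal check:
  0011110010010010 = 8192 + 4096 + 2048 + 1024 + 128 + 16 + 2 = 15506
  0010110101100101 = 8192 + 2048 + 1024 + 256 + 64 + 32 + 4 + 1 = 11621
  15506 - 11621 = 3885, and 0000111100101101 = 2048 + 1024 + 512 + 256 + 32 + 8 + 4 + 1 = 3885 ✓



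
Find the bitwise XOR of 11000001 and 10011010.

XOR: 1 when bits differ
  11000001
^ 10011010
----------
  01011011
Decimal: 193 ^ 154 = 91



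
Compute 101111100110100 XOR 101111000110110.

XOR: 1 when bits differ
  101111100110100
^ 101111000110110
-----------------
  000000100000010
Decimal: 24372 ^ 24118 = 258



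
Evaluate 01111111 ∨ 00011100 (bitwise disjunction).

OR: 1 when either bit is 1
  01111111
| 00011100
----------
  01111111
Decimal: 127 | 28 = 127



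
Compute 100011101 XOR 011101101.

XOR: 1 when bits differ
  100011101
^ 011101101
-----------
  111110000
Decimal: 285 ^ 237 = 496



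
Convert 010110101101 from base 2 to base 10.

Sum of powers of 2 for each 1-bit:
2^0 + 2^2 + 2^3 + 2^5 + 2^7 + 2^8 + 2^10
= 1 + 4 + 8 + 32 + 128 + 256 + 1024
= 1453



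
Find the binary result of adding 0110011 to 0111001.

Add column by column from the right: bit + bit + carry-in; write the sum mod 2, carry 1 when the sum is 2 or 3.
carry:  1100110
        0110011
+       0111001
---------------
       01101100
(the carry out of the leftmost column, 0, becomes the leading bit)
Decimal check:
  0110011 = 32 + 16 + 2 + 1 = 51
  0111001 = 32 + 16 + 8 + 1 = 57
  51 + 57 = 108, and 01101100 = 64 + 32 + 8 + 4 = 108 ✓



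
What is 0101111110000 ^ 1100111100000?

XOR: 1 when bits differ
  0101111110000
^ 1100111100000
---------------
  1001000010000
Decimal: 3056 ^ 6624 = 4624



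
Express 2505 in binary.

Using repeated division by 2:
2505 ÷ 2 = 1252 remainder 1
1252 ÷ 2 = 626 remainder 0
626 ÷ 2 = 313 remainder 0
313 ÷ 2 = 156 remainder 1
156 ÷ 2 = 78 remainder 0
78 ÷ 2 = 39 remainder 0
39 ÷ 2 = 19 remainder 1
19 ÷ 2 = 9 remainder 1
9 ÷ 2 = 4 remainder 1
4 ÷ 2 = 2 remainder 0
2 ÷ 2 = 1 remainder 0
1 ÷ 2 = 0 remainder 1
Reading remainders bottom to top: 100111001001



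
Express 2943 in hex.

Using repeated division by 16 (digits 10–15 are A–F):
2943 ÷ 16 = 183 remainder 15 (F)
183 ÷ 16 = 11 remainder 7
11 ÷ 16 = 0 remainder 11 (B)
Reading remainders bottom to top: B7F



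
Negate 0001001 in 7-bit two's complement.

Original: 0001001
Step 1 - Invert all bits: 1110110
Step 2 - Add 1: 1110111
Verification: 0001001 + 1110111 = 10000000; discarding the end carry (carry out of the top bit) leaves the 7-bit value 0000000, as required for x + (-x)



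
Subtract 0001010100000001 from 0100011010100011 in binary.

Method 1 - Direct subtraction (column by column from the right: bit − bit − borrow-in; if negative, add 2 and borrow 1 from the next column):
borrow: 0110001000000000
        0100011010100011
-       0001010100000001
------------------------
        0011000110100010

Method 2 - Add two's complement:
Two's complement of 0001010100000001: invert → 1110101011111110, add 1 → 1110101011111111
  0100011010100011
+ 1110101011111111
------------------
 10011000110100010  (end carry out of the top bit = 1)
Discarding the end carry: 0011000110100010
Decimal check:
  0100011010100011 = 16384 + 1024 + 512 + 128 + 32 + 2 + 1 = 18083
  0001010100000001 = 4096 + 1024 + 256 + 1 = 5377
  18083 - 5377 = 12706, and 0011000110100010 = 8192 + 4096 + 256 + 128 + 32 + 2 = 12706 ✓



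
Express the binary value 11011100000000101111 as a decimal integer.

Sum of powers of 2 for each 1-bit:
2^0 + 2^1 + 2^2 + 2^3 + 2^5 + 2^14 + 2^15 + 2^16 + 2^18 + 2^19
= 1 + 2 + 4 + 8 + 32 + 16384 + 32768 + 65536 + 262144 + 524288
= 901167



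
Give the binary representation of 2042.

Using repeated division by 2:
2042 ÷ 2 = 1021 remainder 0
1021 ÷ 2 = 510 remainder 1
510 ÷ 2 = 255 remainder 0
255 ÷ 2 = 127 remainder 1
127 ÷ 2 = 63 remainder 1
63 ÷ 2 = 31 remainder 1
31 ÷ 2 = 15 remainder 1
15 ÷ 2 = 7 remainder 1
7 ÷ 2 = 3 remainder 1
3 ÷ 2 = 1 remainder 1
1 ÷ 2 = 0 remainder 1
Reading remainders bottom to top: 11111111010



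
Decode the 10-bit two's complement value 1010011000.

Binary: 1010011000
Sign bit: 1 (negative)
Invert: 0101100111
Add 1:  0101101000
Magnitude: 0101101000 = 256 + 64 + 32 + 8 = 360
Value: -360



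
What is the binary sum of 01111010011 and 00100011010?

Add column by column from the right: bit + bit + carry-in; write the sum mod 2, carry 1 when the sum is 2 or 3.
carry:  11000100100
        01111010011
+       00100011010
-------------------
       010011101101
(the carry out of the leftmost column, 0, becomes the leading bit)
Decimal check:
  01111010011 = 512 + 256 + 128 + 64 + 16 + 2 + 1 = 979
  00100011010 = 256 + 16 + 8 + 2 = 282
  979 + 282 = 1261, and 010011101101 = 1024 + 128 + 64 + 32 + 8 + 4 + 1 = 1261 ✓



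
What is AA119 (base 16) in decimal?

Expand by place value (powers of 16):
Digit values: A = 10
AA119 = 10 × 16^4 + 10 × 16^3 + 1 × 16^2 + 1 × 16^1 + 9 × 16^0
= 10 × 65536 + 10 × 4096 + 1 × 256 + 1 × 16 + 9 × 1
= 655360 + 40960 + 256 + 16 + 9
= 696601



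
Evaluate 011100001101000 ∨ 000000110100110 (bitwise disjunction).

OR: 1 when either bit is 1
  011100001101000
| 000000110100110
-----------------
  011100111101110
Decimal: 14440 | 422 = 14830



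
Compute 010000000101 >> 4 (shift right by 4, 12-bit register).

Original: 010000000101 (decimal 1029)
Shift right by 4 positions
Drop the 4 low bits; fill with zeros on the left
Result: 000001000000 (decimal 64)
Equivalent: 1029 >> 4 = 1029 ÷ 2^4 = 64



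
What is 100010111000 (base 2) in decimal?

Sum of powers of 2 for each 1-bit:
2^3 + 2^4 + 2^5 + 2^7 + 2^11
= 8 + 16 + 32 + 128 + 2048
= 2232



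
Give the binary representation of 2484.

Using repeated division by 2:
2484 ÷ 2 = 1242 remainder 0
1242 ÷ 2 = 621 remainder 0
621 ÷ 2 = 310 remainder 1
310 ÷ 2 = 155 remainder 0
155 ÷ 2 = 77 remainder 1
77 ÷ 2 = 38 remainder 1
38 ÷ 2 = 19 remainder 0
19 ÷ 2 = 9 remainder 1
9 ÷ 2 = 4 remainder 1
4 ÷ 2 = 2 remainder 0
2 ÷ 2 = 1 remainder 0
1 ÷ 2 = 0 remainder 1
Reading remainders bottom to top: 100110110100



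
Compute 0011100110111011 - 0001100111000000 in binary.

Method 1 - Direct subtraction (column by column from the right: bit − bit − borrow-in; if negative, add 2 and borrow 1 from the next column):
borrow: 0011111110000000
        0011100110111011
-       0001100111000000
------------------------
        0001111111111011

Method 2 - Add two's complement:
Two's complement of 0001100111000000: invert → 1110011000111111, add 1 → 1110011001000000
  0011100110111011
+ 1110011001000000
------------------
 10001111111111011  (end carry out of the top bit = 1)
Discarding the end carry: 0001111111111011
Decimal check:
  0011100110111011 = 8192 + 4096 + 2048 + 256 + 128 + 32 + 16 + 8 + 2 + 1 = 14779
  0001100111000000 = 4096 + 2048 + 256 + 128 + 64 = 6592
  14779 - 6592 = 8187, and 0001111111111011 = 4096 + 2048 + 1024 + 512 + 256 + 128 + 64 + 32 + 16 + 8 + 2 + 1 = 8187 ✓



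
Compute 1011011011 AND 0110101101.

AND: 1 only when both bits are 1
  1011011011
& 0110101101
------------
  0010001001
Decimal: 731 & 429 = 137



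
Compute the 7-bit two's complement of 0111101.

Original: 0111101
Step 1 - Invert all bits: 1000010
Step 2 - Add 1: 1000011
Verification: 0111101 + 1000011 = 10000000; discarding the end carry (carry out of the top bit) leaves the 7-bit value 0000000, as required for x + (-x)



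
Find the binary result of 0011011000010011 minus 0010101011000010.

Method 1 - Direct subtraction (column by column from the right: bit − bit − borrow-in; if negative, add 2 and borrow 1 from the next column):
borrow: 0001011110000000
        0011011000010011
-       0010101011000010
------------------------
        0000101101010001

Method 2 - Add two's complement:
Two's complement of 0010101011000010: invert → 1101010100111101, add 1 → 1101010100111110
  0011011000010011
+ 1101010100111110
------------------
 10000101101010001  (end carry out of the top bit = 1)
Discarding the end carry: 0000101101010001
Decimal check:
  0011011000010011 = 8192 + 4096 + 1024 + 512 + 16 + 2 + 1 = 13843
  0010101011000010 = 8192 + 2048 + 512 + 128 + 64 + 2 = 10946
  13843 - 10946 = 2897, and 0000101101010001 = 2048 + 512 + 256 + 64 + 16 + 1 = 2897 ✓



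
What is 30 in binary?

Using repeated division by 2:
30 ÷ 2 = 15 remainder 0
15 ÷ 2 = 7 remainder 1
7 ÷ 2 = 3 remainder 1
3 ÷ 2 = 1 remainder 1
1 ÷ 2 = 0 remainder 1
Reading remainders bottom to top: 11110



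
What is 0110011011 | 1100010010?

OR: 1 when either bit is 1
  0110011011
| 1100010010
------------
  1110011011
Decimal: 411 | 786 = 923



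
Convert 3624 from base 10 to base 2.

Using repeated division by 2:
3624 ÷ 2 = 1812 remainder 0
1812 ÷ 2 = 906 remainder 0
906 ÷ 2 = 453 remainder 0
453 ÷ 2 = 226 remainder 1
226 ÷ 2 = 113 remainder 0
113 ÷ 2 = 56 remainder 1
56 ÷ 2 = 28 remainder 0
28 ÷ 2 = 14 remainder 0
14 ÷ 2 = 7 remainder 0
7 ÷ 2 = 3 remainder 1
3 ÷ 2 = 1 remainder 1
1 ÷ 2 = 0 remainder 1
Reading remainders bottom to top: 111000101000



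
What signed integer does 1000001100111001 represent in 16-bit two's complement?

Binary: 1000001100111001
Sign bit: 1 (negative)
Invert: 0111110011000110
Add 1:  0111110011000111
Magnitude: 0111110011000111 = 16384 + 8192 + 4096 + 2048 + 1024 + 128 + 64 + 4 + 2 + 1 = 31943
Value: -31943



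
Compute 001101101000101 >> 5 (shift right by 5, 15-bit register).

Original: 001101101000101 (decimal 6981)
Shift right by 5 positions
Drop the 5 low bits; fill with zeros on the left
Result: 000000011011010 (decimal 218)
Equivalent: 6981 >> 5 = 6981 ÷ 2^5 = 218



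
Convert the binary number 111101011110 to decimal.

Sum of powers of 2 for each 1-bit:
2^1 + 2^2 + 2^3 + 2^4 + 2^6 + 2^8 + 2^9 + 2^10 + 2^11
= 2 + 4 + 8 + 16 + 64 + 256 + 512 + 1024 + 2048
= 3934



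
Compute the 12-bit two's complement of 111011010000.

Original (sign bit 1, negative): 111011010000
Step 1 - Invert all bits: 000100101111
Step 2 - Add 1: 000100110000
Verification: 111011010000 + 000100110000 = 1000000000000; discarding the end carry (carry out of the top bit) leaves the 12-bit value 000000000000, as required for x + (-x)



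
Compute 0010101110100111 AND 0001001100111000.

AND: 1 only when both bits are 1
  0010101110100111
& 0001001100111000
------------------
  0000001100100000
Decimal: 11175 & 4920 = 800



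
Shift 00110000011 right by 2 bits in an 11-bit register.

Original: 00110000011 (decimal 387)
Shift right by 2 positions
Drop the 2 low bits; fill with zeros on the left
Result: 00001100000 (decimal 96)
Equivalent: 387 >> 2 = 387 ÷ 2^2 = 96



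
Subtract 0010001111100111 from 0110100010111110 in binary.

Method 1 - Direct subtraction (column by column from the right: bit − bit − borrow-in; if negative, add 2 and borrow 1 from the next column):
borrow: 0000111110001110
        0110100010111110
-       0010001111100111
------------------------
        0100010011010111

Method 2 - Add two's complement:
Two's complement of 0010001111100111: invert → 1101110000011000, add 1 → 1101110000011001
  0110100010111110
+ 1101110000011001
------------------
 10100010011010111  (end carry out of the top bit = 1)
Discarding the end carry: 0100010011010111
Decimal check:
  0110100010111110 = 16384 + 8192 + 2048 + 128 + 32 + 16 + 8 + 4 + 2 = 26814
  0010001111100111 = 8192 + 512 + 256 + 128 + 64 + 32 + 4 + 2 + 1 = 9191
  26814 - 9191 = 17623, and 0100010011010111 = 16384 + 1024 + 128 + 64 + 16 + 4 + 2 + 1 = 17623 ✓



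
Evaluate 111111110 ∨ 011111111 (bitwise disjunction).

OR: 1 when either bit is 1
  111111110
| 011111111
-----------
  111111111
Decimal: 510 | 255 = 511



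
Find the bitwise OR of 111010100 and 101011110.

OR: 1 when either bit is 1
  111010100
| 101011110
-----------
  111011110
Decimal: 468 | 350 = 478



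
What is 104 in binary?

Using repeated division by 2:
104 ÷ 2 = 52 remainder 0
52 ÷ 2 = 26 remainder 0
26 ÷ 2 = 13 remainder 0
13 ÷ 2 = 6 remainder 1
6 ÷ 2 = 3 remainder 0
3 ÷ 2 = 1 remainder 1
1 ÷ 2 = 0 remainder 1
Reading remainders bottom to top: 1101000



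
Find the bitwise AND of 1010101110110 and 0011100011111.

AND: 1 only when both bits are 1
  1010101110110
& 0011100011111
---------------
  0010100010110
Decimal: 5494 & 1823 = 1302



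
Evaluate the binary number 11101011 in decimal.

Sum of powers of 2 for each 1-bit:
2^0 + 2^1 + 2^3 + 2^5 + 2^6 + 2^7
= 1 + 2 + 8 + 32 + 64 + 128
= 235



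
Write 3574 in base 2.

Using repeated division by 2:
3574 ÷ 2 = 1787 remainder 0
1787 ÷ 2 = 893 remainder 1
893 ÷ 2 = 446 remainder 1
446 ÷ 2 = 223 remainder 0
223 ÷ 2 = 111 remainder 1
111 ÷ 2 = 55 remainder 1
55 ÷ 2 = 27 remainder 1
27 ÷ 2 = 13 remainder 1
13 ÷ 2 = 6 remainder 1
6 ÷ 2 = 3 remainder 0
3 ÷ 2 = 1 remainder 1
1 ÷ 2 = 0 remainder 1
Reading remainders bottom to top: 110111110110



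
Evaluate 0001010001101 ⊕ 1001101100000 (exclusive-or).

XOR: 1 when bits differ
  0001010001101
^ 1001101100000
---------------
  1000111101101
Decimal: 653 ^ 4960 = 4589



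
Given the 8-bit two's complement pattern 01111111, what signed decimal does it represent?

Binary: 01111111
Sign bit: 0 (non-negative)
Read directly as an unsigned value:
01111111 = 64 + 32 + 16 + 8 + 4 + 2 + 1 = 127
Value: 127



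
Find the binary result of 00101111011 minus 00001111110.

Method 1 - Direct subtraction (column by column from the right: bit − bit − borrow-in; if negative, add 2 and borrow 1 from the next column):
borrow: 00111111000
        00101111011
-       00001111110
-------------------
        00011111101

Method 2 - Add two's complement:
Two's complement of 00001111110: invert → 11110000001, add 1 → 11110000010
  00101111011
+ 11110000010
-------------
 100011111101  (end carry out of the top bit = 1)
Discarding the end carry: 00011111101
Decimal check:
  00101111011 = 256 + 64 + 32 + 16 + 8 + 2 + 1 = 379
  00001111110 = 64 + 32 + 16 + 8 + 4 + 2 = 126
  379 - 126 = 253, and 00011111101 = 128 + 64 + 32 + 16 + 8 + 4 + 1 = 253 ✓



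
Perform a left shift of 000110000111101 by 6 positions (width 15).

Original: 000110000111101 (decimal 3133)
Shift left by 6 positions
Append 6 zeros on the right and drop the 6 high bits that overflow the 15-bit width
Result: 000111101000000 (decimal 3904)
Equivalent: 3133 << 6 = 3133 × 2^6 = 200512, truncated to 15 bits = 3904



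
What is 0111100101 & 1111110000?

AND: 1 only when both bits are 1
  0111100101
& 1111110000
------------
  0111100000
Decimal: 485 & 1008 = 480



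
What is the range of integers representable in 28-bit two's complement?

For 28-bit two's complement:
Minimum: -2^27 = -134217728
Maximum: 2^27 - 1 = 134217727



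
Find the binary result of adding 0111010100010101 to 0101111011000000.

Add column by column from the right: bit + bit + carry-in; write the sum mod 2, carry 1 when the sum is 2 or 3.
carry:  1111100000000000
        0111010100010101
+       0101111011000000
------------------------
       01101001111010101
(the carry out of the leftmost column, 0, becomes the leading bit)
Decimal check:
  0111010100010101 = 16384 + 8192 + 4096 + 1024 + 256 + 16 + 4 + 1 = 29973
  0101111011000000 = 16384 + 4096 + 2048 + 1024 + 512 + 128 + 64 = 24256
  29973 + 24256 = 54229, and 01101001111010101 = 32768 + 16384 + 4096 + 512 + 256 + 128 + 64 + 16 + 4 + 1 = 54229 ✓



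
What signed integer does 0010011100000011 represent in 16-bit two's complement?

Binary: 0010011100000011
Sign bit: 0 (non-negative)
Read directly as an unsigned value:
0010011100000011 = 8192 + 1024 + 512 + 256 + 2 + 1 = 9987
Value: 9987



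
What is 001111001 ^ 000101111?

XOR: 1 when bits differ
  001111001
^ 000101111
-----------
  001010110
Decimal: 121 ^ 47 = 86



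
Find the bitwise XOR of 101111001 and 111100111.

XOR: 1 when bits differ
  101111001
^ 111100111
-----------
  010011110
Decimal: 377 ^ 487 = 158



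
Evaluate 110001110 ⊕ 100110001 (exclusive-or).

XOR: 1 when bits differ
  110001110
^ 100110001
-----------
  010111111
Decimal: 398 ^ 305 = 191



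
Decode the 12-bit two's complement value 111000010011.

Binary: 111000010011
Sign bit: 1 (negative)
Invert: 000111101100
Add 1:  000111101101
Magnitude: 000111101101 = 256 + 128 + 64 + 32 + 8 + 4 + 1 = 493
Value: -493



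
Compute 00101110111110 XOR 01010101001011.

XOR: 1 when bits differ
  00101110111110
^ 01010101001011
----------------
  01111011110101
Decimal: 3006 ^ 5451 = 7925



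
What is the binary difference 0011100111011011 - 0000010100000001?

Method 1 - Direct subtraction (column by column from the right: bit − bit − borrow-in; if negative, add 2 and borrow 1 from the next column):
borrow: 0000100000000000
        0011100111011011
-       0000010100000001
------------------------
        0011010011011010

Method 2 - Add two's complement:
Two's complement of 0000010100000001: invert → 1111101011111110, add 1 → 1111101011111111
  0011100111011011
+ 1111101011111111
------------------
 10011010011011010  (end carry out of the top bit = 1)
Discarding the end carry: 0011010011011010
Decimal check:
  0011100111011011 = 8192 + 4096 + 2048 + 256 + 128 + 64 + 16 + 8 + 2 + 1 = 14811
  0000010100000001 = 1024 + 256 + 1 = 1281
  14811 - 1281 = 13530, and 0011010011011010 = 8192 + 4096 + 1024 + 128 + 64 + 16 + 8 + 2 = 13530 ✓



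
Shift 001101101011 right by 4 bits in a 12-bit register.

Original: 001101101011 (decimal 875)
Shift right by 4 positions
Drop the 4 low bits; fill with zeros on the left
Result: 000000110110 (decimal 54)
Equivalent: 875 >> 4 = 875 ÷ 2^4 = 54



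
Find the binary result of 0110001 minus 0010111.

Method 1 - Direct subtraction (column by column from the right: bit − bit − borrow-in; if negative, add 2 and borrow 1 from the next column):
borrow: 0111100
        0110001
-       0010111
---------------
        0011010

Method 2 - Add two's complement:
Two's complement of 0010111: invert → 1101000, add 1 → 1101001
  0110001
+ 1101001
---------
 10011010  (end carry out of the top bit = 1)
Discarding the end carry: 0011010
Decimal check:
  0110001 = 32 + 16 + 1 = 49
  0010111 = 16 + 4 + 2 + 1 = 23
  49 - 23 = 26, and 0011010 = 16 + 8 + 2 = 26 ✓



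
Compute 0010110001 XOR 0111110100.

XOR: 1 when bits differ
  0010110001
^ 0111110100
------------
  0101000101
Decimal: 177 ^ 500 = 325



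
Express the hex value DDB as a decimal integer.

Expand by place value (powers of 16):
Digit values: D = 13, B = 11
DDB = 13 × 16^2 + 13 × 16^1 + 11 × 16^0
= 13 × 256 + 13 × 16 + 11 × 1
= 3328 + 208 + 11
= 3547



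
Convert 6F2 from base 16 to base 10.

Expand by place value (powers of 16):
Digit values: F = 15
6F2 = 6 × 16^2 + 15 × 16^1 + 2 × 16^0
= 6 × 256 + 15 × 16 + 2 × 1
= 1536 + 240 + 2
= 1778



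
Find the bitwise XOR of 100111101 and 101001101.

XOR: 1 when bits differ
  100111101
^ 101001101
-----------
  001110000
Decimal: 317 ^ 333 = 112



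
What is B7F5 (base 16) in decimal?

Expand by place value (powers of 16):
Digit values: B = 11, F = 15
B7F5 = 11 × 16^3 + 7 × 16^2 + 15 × 16^1 + 5 × 16^0
= 11 × 4096 + 7 × 256 + 15 × 16 + 5 × 1
= 45056 + 1792 + 240 + 5
= 47093



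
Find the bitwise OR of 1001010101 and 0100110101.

OR: 1 when either bit is 1
  1001010101
| 0100110101
------------
  1101110101
Decimal: 597 | 309 = 885



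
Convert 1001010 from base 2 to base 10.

Sum of powers of 2 for each 1-bit:
2^1 + 2^3 + 2^6
= 2 + 8 + 64
= 74



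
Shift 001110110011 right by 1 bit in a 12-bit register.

Original: 001110110011 (decimal 947)
Shift right by 1 position
Drop the 1 low bit; fill with zero on the left
Result: 000111011001 (decimal 473)
Equivalent: 947 >> 1 = 947 ÷ 2^1 = 473



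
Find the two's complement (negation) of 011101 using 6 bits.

Original: 011101
Step 1 - Invert all bits: 100010
Step 2 - Add 1: 100011
Verification: 011101 + 100011 = 1000000; discarding the end carry (carry out of the top bit) leaves the 6-bit value 000000, as required for x + (-x)



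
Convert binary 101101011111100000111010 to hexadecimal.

Group into 4-bit nibbles from right:
  1011 = B
  0101 = 5
  1111 = F
  1000 = 8
  0011 = 3
  1010 = A
Result: B5F83A



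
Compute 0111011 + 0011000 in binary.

Add column by column from the right: bit + bit + carry-in; write the sum mod 2, carry 1 when the sum is 2 or 3.
carry:  1110000
        0111011
+       0011000
---------------
       01010011
(the carry out of the leftmost column, 0, becomes the leading bit)
Decimal check:
  0111011 = 32 + 16 + 8 + 2 + 1 = 59
  0011000 = 16 + 8 = 24
  59 + 24 = 83, and 01010011 = 64 + 16 + 2 + 1 = 83 ✓



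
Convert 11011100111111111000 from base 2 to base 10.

Sum of powers of 2 for each 1-bit:
2^3 + 2^4 + 2^5 + 2^6 + 2^7 + 2^8 + 2^9 + 2^10 + 2^11 + 2^14 + 2^15 + 2^16 + 2^18 + 2^19
= 8 + 16 + 32 + 64 + 128 + 256 + 512 + 1024 + 2048 + 16384 + 32768 + 65536 + 262144 + 524288
= 905208



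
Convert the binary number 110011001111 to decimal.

Sum of powers of 2 for each 1-bit:
2^0 + 2^1 + 2^2 + 2^3 + 2^6 + 2^7 + 2^10 + 2^11
= 1 + 2 + 4 + 8 + 64 + 128 + 1024 + 2048
= 3279



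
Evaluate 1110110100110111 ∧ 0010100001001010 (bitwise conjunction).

AND: 1 only when both bits are 1
  1110110100110111
& 0010100001001010
------------------
  0010100000000010
Decimal: 60727 & 10314 = 10242



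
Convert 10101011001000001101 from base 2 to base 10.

Sum of powers of 2 for each 1-bit:
2^0 + 2^2 + 2^3 + 2^9 + 2^12 + 2^13 + 2^15 + 2^17 + 2^19
= 1 + 4 + 8 + 512 + 4096 + 8192 + 32768 + 131072 + 524288
= 700941



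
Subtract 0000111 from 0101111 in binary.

Method 1 - Direct subtraction (column by column from the right: bit − bit − borrow-in; if negative, add 2 and borrow 1 from the next column):
borrow: 0000000
        0101111
-       0000111
---------------
        0101000

Method 2 - Add two's complement:
Two's complement of 0000111: invert → 1111000, add 1 → 1111001
  0101111
+ 1111001
---------
 10101000  (end carry out of the top bit = 1)
Discarding the end carry: 0101000
Decimal check:
  0101111 = 32 + 8 + 4 + 2 + 1 = 47
  0000111 = 4 + 2 + 1 = 7
  47 - 7 = 40, and 0101000 = 32 + 8 = 40 ✓



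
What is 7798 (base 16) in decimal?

Expand by place value (powers of 16):
7798 = 7 × 16^3 + 7 × 16^2 + 9 × 16^1 + 8 × 16^0
= 7 × 4096 + 7 × 256 + 9 × 16 + 8 × 1
= 28672 + 1792 + 144 + 8
= 30616



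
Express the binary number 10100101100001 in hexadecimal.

Group into 4-bit nibbles from right:
  0010 = 2
  1001 = 9
  0110 = 6
  0001 = 1
Result: 2961



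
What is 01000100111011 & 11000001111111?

AND: 1 only when both bits are 1
  01000100111011
& 11000001111111
----------------
  01000000111011
Decimal: 4411 & 12415 = 4155



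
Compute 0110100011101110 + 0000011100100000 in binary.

Add column by column from the right: bit + bit + carry-in; write the sum mod 2, carry 1 when the sum is 2 or 3.
carry:  0001111111000000
        0110100011101110
+       0000011100100000
------------------------
       00111000000001110
(the carry out of the leftmost column, 0, becomes the leading bit)
Decimal check:
  0110100011101110 = 16384 + 8192 + 2048 + 128 + 64 + 32 + 8 + 4 + 2 = 26862
  0000011100100000 = 1024 + 512 + 256 + 32 = 1824
  26862 + 1824 = 28686, and 00111000000001110 = 16384 + 8192 + 4096 + 8 + 4 + 2 = 28686 ✓



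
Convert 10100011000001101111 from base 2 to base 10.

Sum of powers of 2 for each 1-bit:
2^0 + 2^1 + 2^2 + 2^3 + 2^5 + 2^6 + 2^12 + 2^13 + 2^17 + 2^19
= 1 + 2 + 4 + 8 + 32 + 64 + 4096 + 8192 + 131072 + 524288
= 667759



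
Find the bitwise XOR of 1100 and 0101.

XOR: 1 when bits differ
  1100
^ 0101
------
  1001
Decimal: 12 ^ 5 = 9



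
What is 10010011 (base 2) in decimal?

Sum of powers of 2 for each 1-bit:
2^0 + 2^1 + 2^4 + 2^7
= 1 + 2 + 16 + 128
= 147



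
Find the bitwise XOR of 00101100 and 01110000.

XOR: 1 when bits differ
  00101100
^ 01110000
----------
  01011100
Decimal: 44 ^ 112 = 92



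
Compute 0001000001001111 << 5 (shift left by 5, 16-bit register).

Original: 0001000001001111 (decimal 4175)
Shift left by 5 positions
Append 5 zeros on the right and drop the 5 high bits that overflow the 16-bit width
Result: 0000100111100000 (decimal 2528)
Equivalent: 4175 << 5 = 4175 × 2^5 = 133600, truncated to 16 bits = 2528



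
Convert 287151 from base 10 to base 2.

Using repeated division by 2:
287151 ÷ 2 = 143575 remainder 1
143575 ÷ 2 = 71787 remainder 1
71787 ÷ 2 = 35893 remainder 1
35893 ÷ 2 = 17946 remainder 1
17946 ÷ 2 = 8973 remainder 0
8973 ÷ 2 = 4486 remainder 1
4486 ÷ 2 = 2243 remainder 0
2243 ÷ 2 = 1121 remainder 1
1121 ÷ 2 = 560 remainder 1
560 ÷ 2 = 280 remainder 0
280 ÷ 2 = 140 remainder 0
140 ÷ 2 = 70 remainder 0
70 ÷ 2 = 35 remainder 0
35 ÷ 2 = 17 remainder 1
17 ÷ 2 = 8 remainder 1
8 ÷ 2 = 4 remainder 0
4 ÷ 2 = 2 remainder 0
2 ÷ 2 = 1 remainder 0
1 ÷ 2 = 0 remainder 1
Reading remainders bottom to top: 1000110000110101111



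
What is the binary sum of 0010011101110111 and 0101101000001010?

Add column by column from the right: bit + bit + carry-in; write the sum mod 2, carry 1 when the sum is 2 or 3.
carry:  1111110011111100
        0010011101110111
+       0101101000001010
------------------------
       01000000110000001
(the carry out of the leftmost column, 0, becomes the leading bit)
Decimal check:
  0010011101110111 = 8192 + 1024 + 512 + 256 + 64 + 32 + 16 + 4 + 2 + 1 = 10103
  0101101000001010 = 16384 + 4096 + 2048 + 512 + 8 + 2 = 23050
  10103 + 23050 = 33153, and 01000000110000001 = 32768 + 256 + 128 + 1 = 33153 ✓



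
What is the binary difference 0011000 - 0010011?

Method 1 - Direct subtraction (column by column from the right: bit − bit − borrow-in; if negative, add 2 and borrow 1 from the next column):
borrow: 0001110
        0011000
-       0010011
---------------
        0000101

Method 2 - Add two's complement:
Two's complement of 0010011: invert → 1101100, add 1 → 1101101
  0011000
+ 1101101
---------
 10000101  (end carry out of the top bit = 1)
Discarding the end carry: 0000101
Decimal check:
  0011000 = 16 + 8 = 24
  0010011 = 16 + 2 + 1 = 19
  24 - 19 = 5, and 0000101 = 4 + 1 = 5 ✓



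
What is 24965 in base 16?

Using repeated division by 16 (digits 10–15 are A–F):
24965 ÷ 16 = 1560 remainder 5
1560 ÷ 16 = 97 remainder 8
97 ÷ 16 = 6 remainder 1
6 ÷ 16 = 0 remainder 6
Reading remainders bottom to top: 6185



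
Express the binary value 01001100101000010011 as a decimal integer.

Sum of powers of 2 for each 1-bit:
2^0 + 2^1 + 2^4 + 2^9 + 2^11 + 2^14 + 2^15 + 2^18
= 1 + 2 + 16 + 512 + 2048 + 16384 + 32768 + 262144
= 313875



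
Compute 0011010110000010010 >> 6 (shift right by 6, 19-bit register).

Original: 0011010110000010010 (decimal 109586)
Shift right by 6 positions
Drop the 6 low bits; fill with zeros on the left
Result: 0000000011010110000 (decimal 1712)
Equivalent: 109586 >> 6 = 109586 ÷ 2^6 = 1712



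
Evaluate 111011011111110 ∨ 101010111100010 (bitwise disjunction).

OR: 1 when either bit is 1
  111011011111110
| 101010111100010
-----------------
  111011111111110
Decimal: 30462 | 21986 = 30718



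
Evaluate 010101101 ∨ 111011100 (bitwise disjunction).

OR: 1 when either bit is 1
  010101101
| 111011100
-----------
  111111101
Decimal: 173 | 476 = 509



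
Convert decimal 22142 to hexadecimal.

Using repeated division by 16 (digits 10–15 are A–F):
22142 ÷ 16 = 1383 remainder 14 (E)
1383 ÷ 16 = 86 remainder 7
86 ÷ 16 = 5 remainder 6
5 ÷ 16 = 0 remainder 5
Reading remainders bottom to top: 567E



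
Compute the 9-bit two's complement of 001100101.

Original: 001100101
Step 1 - Invert all bits: 110011010
Step 2 - Add 1: 110011011
Verification: 001100101 + 110011011 = 1000000000; discarding the end carry (carry out of the top bit) leaves the 9-bit value 000000000, as required for x + (-x)



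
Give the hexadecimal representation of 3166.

Using repeated division by 16 (digits 10–15 are A–F):
3166 ÷ 16 = 197 remainder 14 (E)
197 ÷ 16 = 12 remainder 5
12 ÷ 16 = 0 remainder 12 (C)
Reading remainders bottom to top: C5E



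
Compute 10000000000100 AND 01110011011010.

AND: 1 only when both bits are 1
  10000000000100
& 01110011011010
----------------
  00000000000000
Decimal: 8196 & 7386 = 0



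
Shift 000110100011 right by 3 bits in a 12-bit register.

Original: 000110100011 (decimal 419)
Shift right by 3 positions
Drop the 3 low bits; fill with zeros on the left
Result: 000000110100 (decimal 52)
Equivalent: 419 >> 3 = 419 ÷ 2^3 = 52



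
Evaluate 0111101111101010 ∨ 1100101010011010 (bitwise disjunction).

OR: 1 when either bit is 1
  0111101111101010
| 1100101010011010
------------------
  1111101111111010
Decimal: 31722 | 51866 = 64506



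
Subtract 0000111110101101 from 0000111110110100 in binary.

Method 1 - Direct subtraction (column by column from the right: bit − bit − borrow-in; if negative, add 2 and borrow 1 from the next column):
borrow: 0000000000011110
        0000111110110100
-       0000111110101101
------------------------
        0000000000000111

Method 2 - Add two's complement:
Two's complement of 0000111110101101: invert → 1111000001010010, add 1 → 1111000001010011
  0000111110110100
+ 1111000001010011
------------------
 10000000000000111  (end carry out of the top bit = 1)
Discarding the end carry: 0000000000000111
Decimal check:
  0000111110110100 = 2048 + 1024 + 512 + 256 + 128 + 32 + 16 + 4 = 4020
  0000111110101101 = 2048 + 1024 + 512 + 256 + 128 + 32 + 8 + 4 + 1 = 4013
  4020 - 4013 = 7, and 0000000000000111 = 4 + 2 + 1 = 7 ✓



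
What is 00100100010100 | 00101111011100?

OR: 1 when either bit is 1
  00100100010100
| 00101111011100
----------------
  00101111011100
Decimal: 2324 | 3036 = 3036

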